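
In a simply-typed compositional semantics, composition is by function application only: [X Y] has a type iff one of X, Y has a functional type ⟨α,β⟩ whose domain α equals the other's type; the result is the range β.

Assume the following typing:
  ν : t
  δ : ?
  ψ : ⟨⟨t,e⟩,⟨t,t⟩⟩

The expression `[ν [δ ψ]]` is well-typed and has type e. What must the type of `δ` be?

At [ν [δ ψ]] (required: e): ν is t, which is not a function with range e; hence [δ ψ] is the functor — type ⟨t,e⟩.
At [δ ψ] (required: ⟨t,e⟩): ψ is ⟨⟨t,e⟩,⟨t,t⟩⟩, which is not a function with range ⟨t,e⟩; hence δ is the functor — type ⟨⟨⟨t,e⟩,⟨t,t⟩⟩,⟨t,e⟩⟩.

⟨⟨⟨t,e⟩,⟨t,t⟩⟩,⟨t,e⟩⟩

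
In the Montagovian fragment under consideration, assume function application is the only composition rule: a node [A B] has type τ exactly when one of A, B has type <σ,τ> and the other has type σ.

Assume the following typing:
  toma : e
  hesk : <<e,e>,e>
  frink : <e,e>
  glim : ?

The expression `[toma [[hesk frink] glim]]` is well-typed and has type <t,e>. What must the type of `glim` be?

[toma [[hesk frink] glim]] must have type <t,e>. The sister toma has type e; that is not a function onto <t,e>, so [[hesk frink] glim] must be the functor, of type <e,<t,e>>.
[[hesk frink] glim] must have type <e,<t,e>>. The sister [hesk frink] has type e; that is not a function onto <e,<t,e>>, so glim must be the functor, of type <e,<e,<t,e>>>.

<e,<e,<t,e>>>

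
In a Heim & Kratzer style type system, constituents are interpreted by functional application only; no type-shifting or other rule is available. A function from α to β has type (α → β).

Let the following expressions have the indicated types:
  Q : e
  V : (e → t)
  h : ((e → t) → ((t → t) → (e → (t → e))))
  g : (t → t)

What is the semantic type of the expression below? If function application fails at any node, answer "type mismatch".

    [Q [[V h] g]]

(t → e)

[V h]: ((e → t) → ((t → t) → (e → (t → e)))) applied to (e → t) yields ((t → t) → (e → (t → e))).
[[V h] g]: ((t → t) → (e → (t → e))) applied to (t → t) yields (e → (t → e)).
[Q [[V h] g]]: (e → (t → e)) applied to e yields (t → e).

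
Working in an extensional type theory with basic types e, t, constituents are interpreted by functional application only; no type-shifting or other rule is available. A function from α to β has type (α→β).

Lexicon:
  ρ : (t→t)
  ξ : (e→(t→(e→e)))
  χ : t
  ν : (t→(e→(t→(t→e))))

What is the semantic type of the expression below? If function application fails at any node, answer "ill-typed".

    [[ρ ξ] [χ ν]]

ill-typed

[ρ ξ]: (t→t) with (e→(t→(e→e))) — neither is a function whose domain matches the other; composition fails here.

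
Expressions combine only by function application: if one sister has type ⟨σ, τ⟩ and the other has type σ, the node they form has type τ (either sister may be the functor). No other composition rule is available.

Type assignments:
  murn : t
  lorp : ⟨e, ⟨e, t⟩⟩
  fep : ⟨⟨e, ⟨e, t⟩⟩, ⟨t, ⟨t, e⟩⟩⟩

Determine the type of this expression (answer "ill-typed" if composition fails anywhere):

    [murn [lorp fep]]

[lorp fep]: fep is ⟨⟨e, ⟨e, t⟩⟩, ⟨t, ⟨t, e⟩⟩⟩, lorp is ⟨e, ⟨e, t⟩⟩; result ⟨t, ⟨t, e⟩⟩.
[murn [lorp fep]]: [lorp fep] is ⟨t, ⟨t, e⟩⟩, murn is t; result ⟨t, e⟩.

⟨t, e⟩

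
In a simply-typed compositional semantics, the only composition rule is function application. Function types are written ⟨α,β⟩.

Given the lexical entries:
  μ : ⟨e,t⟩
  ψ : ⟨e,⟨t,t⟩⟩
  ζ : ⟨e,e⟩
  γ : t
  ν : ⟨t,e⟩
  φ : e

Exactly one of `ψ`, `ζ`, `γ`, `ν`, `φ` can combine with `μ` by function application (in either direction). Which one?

ψ : ⟨e,⟨t,t⟩⟩ — neither side's domain matches the other.
ζ : ⟨e,e⟩ — neither side's domain matches the other.
γ : t — neither side's domain matches the other.
ν : ⟨t,e⟩ — neither side's domain matches the other.
φ — combines: μ : ⟨e,t⟩ takes φ : e as argument, giving t.

φ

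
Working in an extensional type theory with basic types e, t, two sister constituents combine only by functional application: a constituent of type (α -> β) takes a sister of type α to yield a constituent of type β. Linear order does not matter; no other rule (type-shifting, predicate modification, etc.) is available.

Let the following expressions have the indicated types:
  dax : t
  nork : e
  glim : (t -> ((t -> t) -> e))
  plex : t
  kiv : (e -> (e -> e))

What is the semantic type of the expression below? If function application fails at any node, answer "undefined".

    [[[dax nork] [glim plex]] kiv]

undefined

At [dax nork]: neither t nor e can take the other as argument; the node is ill-typed.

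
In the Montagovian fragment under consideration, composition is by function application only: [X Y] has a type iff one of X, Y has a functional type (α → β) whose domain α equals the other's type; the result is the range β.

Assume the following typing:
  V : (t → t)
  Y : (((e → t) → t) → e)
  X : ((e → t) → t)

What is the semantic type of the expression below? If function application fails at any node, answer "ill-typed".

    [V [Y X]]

ill-typed

At [Y X], Y : (((e → t) → t) → e) takes X : ((e → t) → t), giving e.
[V [Y X]]: (t → t) with e — neither is a function whose domain matches the other; composition fails here.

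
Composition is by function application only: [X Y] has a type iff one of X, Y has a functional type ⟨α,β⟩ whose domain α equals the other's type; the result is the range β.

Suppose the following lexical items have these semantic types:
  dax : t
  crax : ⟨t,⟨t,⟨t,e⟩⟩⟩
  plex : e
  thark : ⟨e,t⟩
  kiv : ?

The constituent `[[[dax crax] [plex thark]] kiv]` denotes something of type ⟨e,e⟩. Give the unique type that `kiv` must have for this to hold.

At [[[dax crax] [plex thark]] kiv] (required: ⟨e,e⟩): [[dax crax] [plex thark]] is ⟨t,e⟩, which is not a function with range ⟨e,e⟩; hence kiv is the functor — type ⟨⟨t,e⟩,⟨e,e⟩⟩.

⟨⟨t,e⟩,⟨e,e⟩⟩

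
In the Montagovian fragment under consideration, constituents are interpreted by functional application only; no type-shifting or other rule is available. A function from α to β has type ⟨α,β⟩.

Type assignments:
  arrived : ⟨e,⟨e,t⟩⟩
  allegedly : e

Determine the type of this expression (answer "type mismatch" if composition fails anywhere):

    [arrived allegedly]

[arrived allegedly]: functor arrived : ⟨e,⟨e,t⟩⟩, argument allegedly : e; result ⟨e,t⟩.

⟨e,t⟩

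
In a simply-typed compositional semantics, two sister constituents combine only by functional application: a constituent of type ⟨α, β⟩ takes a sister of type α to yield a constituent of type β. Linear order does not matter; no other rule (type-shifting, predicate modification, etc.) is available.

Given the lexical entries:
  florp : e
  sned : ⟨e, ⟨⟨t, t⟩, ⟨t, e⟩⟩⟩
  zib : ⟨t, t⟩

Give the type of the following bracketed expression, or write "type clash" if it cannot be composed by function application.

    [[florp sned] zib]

⟨t, e⟩

[florp sned]: sned is ⟨e, ⟨⟨t, t⟩, ⟨t, e⟩⟩⟩, florp is e; result ⟨⟨t, t⟩, ⟨t, e⟩⟩.
[[florp sned] zib]: [florp sned] is ⟨⟨t, t⟩, ⟨t, e⟩⟩, zib is ⟨t, t⟩; result ⟨t, e⟩.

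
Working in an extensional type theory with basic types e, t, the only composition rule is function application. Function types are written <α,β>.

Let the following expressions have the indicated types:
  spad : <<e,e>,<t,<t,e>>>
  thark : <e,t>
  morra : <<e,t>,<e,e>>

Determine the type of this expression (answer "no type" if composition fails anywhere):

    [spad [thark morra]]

<t,<t,e>>

[thark morra]: functor morra : <<e,t>,<e,e>>, argument thark : <e,t>; result <e,e>.
[spad [thark morra]]: functor spad : <<e,e>,<t,<t,e>>>, argument [thark morra] : <e,e>; result <t,<t,e>>.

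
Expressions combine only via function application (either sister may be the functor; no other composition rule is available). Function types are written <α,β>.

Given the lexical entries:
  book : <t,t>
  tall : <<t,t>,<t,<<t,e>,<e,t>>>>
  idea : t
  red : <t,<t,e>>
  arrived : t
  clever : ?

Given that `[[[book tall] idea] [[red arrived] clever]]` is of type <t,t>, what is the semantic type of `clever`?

[[[book tall] idea] [[red arrived] clever]] is required to be <t,t>. [[book tall] idea] : <<t,e>,<e,t>> cannot yield <t,t> as functor, so [[red arrived] clever] : <<<t,e>,<e,t>>,<t,t>>.
[[red arrived] clever] is required to be <<<t,e>,<e,t>>,<t,t>>. [red arrived] : <t,e> cannot yield <<<t,e>,<e,t>>,<t,t>> as functor, so clever : <<t,e>,<<<t,e>,<e,t>>,<t,t>>>.

<<t,e>,<<<t,e>,<e,t>>,<t,t>>>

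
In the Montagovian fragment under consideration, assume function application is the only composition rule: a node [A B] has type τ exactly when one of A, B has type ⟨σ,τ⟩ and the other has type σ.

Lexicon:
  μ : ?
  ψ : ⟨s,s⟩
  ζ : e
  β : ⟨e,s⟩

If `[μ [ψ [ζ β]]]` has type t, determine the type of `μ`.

[μ [ψ [ζ β]]] is required to be t. [ψ [ζ β]] : s cannot yield t as functor, so μ : ⟨s,t⟩.

⟨s,t⟩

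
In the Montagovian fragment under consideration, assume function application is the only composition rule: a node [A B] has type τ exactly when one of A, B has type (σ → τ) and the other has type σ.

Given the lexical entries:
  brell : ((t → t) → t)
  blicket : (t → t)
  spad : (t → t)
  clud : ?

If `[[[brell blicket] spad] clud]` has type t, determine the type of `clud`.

(t → t)

[[[brell blicket] spad] clud] must have type t. The sister [[brell blicket] spad] has type t; that is not a function onto t, so clud must be the functor, of type (t → t).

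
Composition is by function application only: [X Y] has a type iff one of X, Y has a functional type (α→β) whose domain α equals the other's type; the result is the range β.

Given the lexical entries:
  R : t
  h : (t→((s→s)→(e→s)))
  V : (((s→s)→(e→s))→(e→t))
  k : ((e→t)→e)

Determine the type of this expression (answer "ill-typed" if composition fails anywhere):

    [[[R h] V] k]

e

[R h] — h of type (t→((s→s)→(e→s))) combines with R of type t: type ((s→s)→(e→s)).
[[R h] V] — V of type (((s→s)→(e→s))→(e→t)) combines with [R h] of type ((s→s)→(e→s)): type (e→t).
[[[R h] V] k] — k of type ((e→t)→e) combines with [[R h] V] of type (e→t): type e.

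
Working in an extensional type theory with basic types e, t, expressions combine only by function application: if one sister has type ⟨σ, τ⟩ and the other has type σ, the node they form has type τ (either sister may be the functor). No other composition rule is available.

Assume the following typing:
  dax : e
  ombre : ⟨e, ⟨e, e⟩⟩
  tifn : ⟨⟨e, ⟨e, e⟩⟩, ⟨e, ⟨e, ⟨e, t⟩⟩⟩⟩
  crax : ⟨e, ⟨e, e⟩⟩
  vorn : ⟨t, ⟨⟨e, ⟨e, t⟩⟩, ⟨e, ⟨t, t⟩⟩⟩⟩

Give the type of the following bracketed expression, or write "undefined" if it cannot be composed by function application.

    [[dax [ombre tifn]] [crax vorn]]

[ombre tifn]: functor tifn : ⟨⟨e, ⟨e, e⟩⟩, ⟨e, ⟨e, ⟨e, t⟩⟩⟩⟩, argument ombre : ⟨e, ⟨e, e⟩⟩; result ⟨e, ⟨e, ⟨e, t⟩⟩⟩.
[dax [ombre tifn]]: functor [ombre tifn] : ⟨e, ⟨e, ⟨e, t⟩⟩⟩, argument dax : e; result ⟨e, ⟨e, t⟩⟩.
[crax vorn]: ⟨e, ⟨e, e⟩⟩ with ⟨t, ⟨⟨e, ⟨e, t⟩⟩, ⟨e, ⟨t, t⟩⟩⟩⟩ — neither is a function whose domain matches the other; composition fails here.

undefined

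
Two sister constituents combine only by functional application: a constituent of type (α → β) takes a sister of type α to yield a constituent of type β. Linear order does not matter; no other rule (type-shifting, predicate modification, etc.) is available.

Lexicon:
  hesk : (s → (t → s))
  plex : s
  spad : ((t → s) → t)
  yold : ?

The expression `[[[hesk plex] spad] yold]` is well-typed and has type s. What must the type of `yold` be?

For [[[hesk plex] spad] yold] to have type s with [[hesk plex] spad] of type t, yold must be the function: yold : (t → s).

(t → s)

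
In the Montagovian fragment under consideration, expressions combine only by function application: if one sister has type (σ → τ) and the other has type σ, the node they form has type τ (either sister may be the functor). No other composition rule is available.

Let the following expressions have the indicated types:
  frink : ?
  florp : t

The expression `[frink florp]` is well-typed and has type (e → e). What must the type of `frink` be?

(t → (e → e))

[frink florp] is required to be (e → e). florp : t cannot yield (e → e) as functor, so frink : (t → (e → e)).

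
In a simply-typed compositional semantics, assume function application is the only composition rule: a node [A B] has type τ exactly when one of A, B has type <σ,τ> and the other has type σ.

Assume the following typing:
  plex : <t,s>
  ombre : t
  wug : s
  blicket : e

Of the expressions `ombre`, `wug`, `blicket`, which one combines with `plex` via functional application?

ombre

ombre — combines: plex : <t,s> takes ombre : t as argument, giving s.
wug : s — no; plex wants t, and wug wants nothing (atomic).
blicket : e — no; plex wants t, and blicket wants nothing (atomic).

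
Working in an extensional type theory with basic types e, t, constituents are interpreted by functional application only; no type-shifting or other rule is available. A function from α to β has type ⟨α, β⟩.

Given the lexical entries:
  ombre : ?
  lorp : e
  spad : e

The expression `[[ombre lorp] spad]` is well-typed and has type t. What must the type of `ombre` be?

At [[ombre lorp] spad] (required: t): spad is e, which is not a function with range t; hence [ombre lorp] is the functor — type ⟨e, t⟩.
At [ombre lorp] (required: ⟨e, t⟩): lorp is e, which is not a function with range ⟨e, t⟩; hence ombre is the functor — type ⟨e, ⟨e, t⟩⟩.

⟨e, ⟨e, t⟩⟩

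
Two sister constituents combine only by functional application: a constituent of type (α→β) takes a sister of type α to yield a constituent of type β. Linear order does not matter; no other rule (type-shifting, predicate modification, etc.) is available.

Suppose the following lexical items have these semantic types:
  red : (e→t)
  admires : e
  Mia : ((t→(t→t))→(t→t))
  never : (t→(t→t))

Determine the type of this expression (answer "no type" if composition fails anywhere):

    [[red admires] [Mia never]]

t

At [red admires], red : (e→t) takes admires : e, giving t.
At [Mia never], Mia : ((t→(t→t))→(t→t)) takes never : (t→(t→t)), giving (t→t).
At [[red admires] [Mia never]], [Mia never] : (t→t) takes [red admires] : t, giving t.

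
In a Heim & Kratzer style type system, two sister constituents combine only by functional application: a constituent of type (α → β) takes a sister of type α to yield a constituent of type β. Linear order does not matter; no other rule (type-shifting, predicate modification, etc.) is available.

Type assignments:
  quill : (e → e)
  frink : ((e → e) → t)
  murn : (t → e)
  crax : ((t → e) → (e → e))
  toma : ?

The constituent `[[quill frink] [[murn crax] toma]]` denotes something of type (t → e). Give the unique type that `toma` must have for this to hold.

((e → e) → (t → (t → e)))

[[quill frink] [[murn crax] toma]] must have type (t → e). The sister [quill frink] has type t; that is not a function onto (t → e), so [[murn crax] toma] must be the functor, of type (t → (t → e)).
[[murn crax] toma] must have type (t → (t → e)). The sister [murn crax] has type (e → e); that is not a function onto (t → (t → e)), so toma must be the functor, of type ((e → e) → (t → (t → e))).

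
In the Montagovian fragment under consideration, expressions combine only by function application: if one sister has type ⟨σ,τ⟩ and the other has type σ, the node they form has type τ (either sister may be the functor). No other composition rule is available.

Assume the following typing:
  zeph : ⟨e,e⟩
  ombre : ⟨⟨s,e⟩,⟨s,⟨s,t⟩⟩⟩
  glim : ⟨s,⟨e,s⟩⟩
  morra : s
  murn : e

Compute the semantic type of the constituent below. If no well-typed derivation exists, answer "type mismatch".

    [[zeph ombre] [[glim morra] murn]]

type mismatch

[zeph ombre]: ⟨e,e⟩ and ⟨⟨s,e⟩,⟨s,⟨s,t⟩⟩⟩ cannot combine by function application — type clash.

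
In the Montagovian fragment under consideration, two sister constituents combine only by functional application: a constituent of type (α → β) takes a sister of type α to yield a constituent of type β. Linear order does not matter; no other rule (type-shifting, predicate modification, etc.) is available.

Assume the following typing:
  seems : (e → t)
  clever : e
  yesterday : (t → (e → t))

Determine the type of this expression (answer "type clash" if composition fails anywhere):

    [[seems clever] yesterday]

[seems clever]: functor seems : (e → t), argument clever : e; result t.
[[seems clever] yesterday]: functor yesterday : (t → (e → t)), argument [seems clever] : t; result (e → t).

(e → t)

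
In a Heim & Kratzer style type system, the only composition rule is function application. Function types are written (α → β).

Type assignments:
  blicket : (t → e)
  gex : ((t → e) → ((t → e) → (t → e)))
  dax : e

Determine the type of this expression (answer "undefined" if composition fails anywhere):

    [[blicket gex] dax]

[blicket gex]: gex is ((t → e) → ((t → e) → (t → e))), blicket is (t → e); result ((t → e) → (t → e)).
[[blicket gex] dax]: ((t → e) → (t → e)) and e cannot combine by function application — type clash.

undefined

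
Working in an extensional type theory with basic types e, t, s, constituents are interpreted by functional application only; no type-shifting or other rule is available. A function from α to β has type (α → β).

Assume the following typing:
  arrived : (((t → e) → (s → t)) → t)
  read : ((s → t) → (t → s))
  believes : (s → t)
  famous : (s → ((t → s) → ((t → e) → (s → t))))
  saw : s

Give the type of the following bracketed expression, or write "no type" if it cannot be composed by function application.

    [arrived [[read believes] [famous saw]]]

t

[read believes]: read is ((s → t) → (t → s)), believes is (s → t); result (t → s).
[famous saw]: famous is (s → ((t → s) → ((t → e) → (s → t)))), saw is s; result ((t → s) → ((t → e) → (s → t))).
[[read believes] [famous saw]]: [famous saw] is ((t → s) → ((t → e) → (s → t))), [read believes] is (t → s); result ((t → e) → (s → t)).
[arrived [[read believes] [famous saw]]]: arrived is (((t → e) → (s → t)) → t), [[read believes] [famous saw]] is ((t → e) → (s → t)); result t.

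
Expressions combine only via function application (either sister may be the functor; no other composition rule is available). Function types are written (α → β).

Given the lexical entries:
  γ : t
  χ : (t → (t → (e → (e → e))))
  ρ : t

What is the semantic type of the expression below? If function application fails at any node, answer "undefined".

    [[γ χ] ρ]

[γ χ]: functor χ : (t → (t → (e → (e → e)))), argument γ : t; result (t → (e → (e → e))).
[[γ χ] ρ]: functor [γ χ] : (t → (e → (e → e))), argument ρ : t; result (e → (e → e)).

(e → (e → e))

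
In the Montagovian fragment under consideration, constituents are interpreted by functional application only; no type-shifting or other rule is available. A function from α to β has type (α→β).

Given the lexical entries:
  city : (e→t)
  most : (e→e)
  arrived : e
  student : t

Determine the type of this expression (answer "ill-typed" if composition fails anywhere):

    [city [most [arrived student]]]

[arrived student]: e and t cannot combine by function application — type clash.

ill-typed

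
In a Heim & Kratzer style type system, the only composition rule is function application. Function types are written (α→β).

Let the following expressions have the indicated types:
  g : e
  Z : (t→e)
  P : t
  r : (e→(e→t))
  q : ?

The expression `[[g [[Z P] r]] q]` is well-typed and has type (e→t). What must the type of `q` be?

At [[g [[Z P] r]] q] (required: (e→t)): [g [[Z P] r]] is t, which is not a function with range (e→t); hence q is the functor — type (t→(e→t)).

(t→(e→t))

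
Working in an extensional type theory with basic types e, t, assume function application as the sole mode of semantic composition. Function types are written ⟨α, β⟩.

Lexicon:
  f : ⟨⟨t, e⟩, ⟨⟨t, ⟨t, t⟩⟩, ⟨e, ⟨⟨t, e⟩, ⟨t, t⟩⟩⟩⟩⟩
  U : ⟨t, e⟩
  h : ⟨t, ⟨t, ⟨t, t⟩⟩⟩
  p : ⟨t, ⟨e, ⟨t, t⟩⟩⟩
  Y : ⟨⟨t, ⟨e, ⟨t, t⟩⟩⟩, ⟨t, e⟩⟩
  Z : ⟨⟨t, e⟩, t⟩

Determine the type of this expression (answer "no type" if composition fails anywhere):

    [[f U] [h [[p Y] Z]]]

⟨e, ⟨⟨t, e⟩, ⟨t, t⟩⟩⟩

[f U]: functor f : ⟨⟨t, e⟩, ⟨⟨t, ⟨t, t⟩⟩, ⟨e, ⟨⟨t, e⟩, ⟨t, t⟩⟩⟩⟩⟩, argument U : ⟨t, e⟩; result ⟨⟨t, ⟨t, t⟩⟩, ⟨e, ⟨⟨t, e⟩, ⟨t, t⟩⟩⟩⟩.
[p Y]: functor Y : ⟨⟨t, ⟨e, ⟨t, t⟩⟩⟩, ⟨t, e⟩⟩, argument p : ⟨t, ⟨e, ⟨t, t⟩⟩⟩; result ⟨t, e⟩.
[[p Y] Z]: functor Z : ⟨⟨t, e⟩, t⟩, argument [p Y] : ⟨t, e⟩; result t.
[h [[p Y] Z]]: functor h : ⟨t, ⟨t, ⟨t, t⟩⟩⟩, argument [[p Y] Z] : t; result ⟨t, ⟨t, t⟩⟩.
[[f U] [h [[p Y] Z]]]: functor [f U] : ⟨⟨t, ⟨t, t⟩⟩, ⟨e, ⟨⟨t, e⟩, ⟨t, t⟩⟩⟩⟩, argument [h [[p Y] Z]] : ⟨t, ⟨t, t⟩⟩; result ⟨e, ⟨⟨t, e⟩, ⟨t, t⟩⟩⟩.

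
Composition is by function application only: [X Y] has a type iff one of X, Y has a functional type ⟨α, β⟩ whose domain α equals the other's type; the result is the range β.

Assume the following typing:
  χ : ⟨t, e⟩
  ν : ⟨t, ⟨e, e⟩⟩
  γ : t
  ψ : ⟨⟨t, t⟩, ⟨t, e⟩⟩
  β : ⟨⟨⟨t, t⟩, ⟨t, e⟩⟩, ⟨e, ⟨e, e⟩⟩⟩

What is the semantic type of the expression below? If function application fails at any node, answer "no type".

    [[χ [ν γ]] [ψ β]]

no type

[ν γ]: ν is ⟨t, ⟨e, e⟩⟩, γ is t; result ⟨e, e⟩.
At [χ [ν γ]]: neither ⟨t, e⟩ nor ⟨e, e⟩ can take the other as argument; the node is ill-typed.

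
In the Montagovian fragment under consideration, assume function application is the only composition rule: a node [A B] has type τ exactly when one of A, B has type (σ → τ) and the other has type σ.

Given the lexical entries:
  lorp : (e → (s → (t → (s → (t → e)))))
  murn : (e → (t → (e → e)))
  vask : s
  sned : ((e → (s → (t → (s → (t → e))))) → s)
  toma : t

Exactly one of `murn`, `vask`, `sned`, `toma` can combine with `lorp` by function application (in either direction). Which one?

murn : (e → (t → (e → e))) — lorp needs e; murn needs e; neither fits.
vask : s — lorp needs e; vask needs nothing (atomic); neither fits.
sned — combines: sned : ((e → (s → (t → (s → (t → e))))) → s) takes lorp : (e → (s → (t → (s → (t → e))))) as argument, giving s.
toma : t — lorp needs e; toma needs nothing (atomic); neither fits.

sned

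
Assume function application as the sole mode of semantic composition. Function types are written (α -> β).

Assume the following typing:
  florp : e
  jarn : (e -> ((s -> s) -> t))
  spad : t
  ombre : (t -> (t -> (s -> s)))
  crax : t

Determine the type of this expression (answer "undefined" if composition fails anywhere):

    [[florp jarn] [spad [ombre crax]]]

[florp jarn]: jarn is (e -> ((s -> s) -> t)), florp is e; result ((s -> s) -> t).
[ombre crax]: ombre is (t -> (t -> (s -> s))), crax is t; result (t -> (s -> s)).
[spad [ombre crax]]: [ombre crax] is (t -> (s -> s)), spad is t; result (s -> s).
[[florp jarn] [spad [ombre crax]]]: [florp jarn] is ((s -> s) -> t), [spad [ombre crax]] is (s -> s); result t.

t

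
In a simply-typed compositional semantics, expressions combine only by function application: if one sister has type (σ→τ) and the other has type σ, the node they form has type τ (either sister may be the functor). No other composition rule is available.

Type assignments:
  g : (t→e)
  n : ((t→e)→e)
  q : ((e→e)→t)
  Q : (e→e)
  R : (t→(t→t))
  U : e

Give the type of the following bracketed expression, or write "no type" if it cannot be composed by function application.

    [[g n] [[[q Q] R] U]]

[g n] — n of type ((t→e)→e) combines with g of type (t→e): type e.
[q Q] — q of type ((e→e)→t) combines with Q of type (e→e): type t.
[[q Q] R] — R of type (t→(t→t)) combines with [q Q] of type t: type (t→t).
[[[q Q] R] U]: (t→t) and e cannot combine by function application — type clash.

no type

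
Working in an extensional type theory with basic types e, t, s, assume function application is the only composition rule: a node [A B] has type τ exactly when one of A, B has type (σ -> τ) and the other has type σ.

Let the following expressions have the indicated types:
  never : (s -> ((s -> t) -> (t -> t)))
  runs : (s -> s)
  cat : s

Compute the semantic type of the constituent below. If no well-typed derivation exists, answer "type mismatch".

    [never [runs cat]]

[runs cat]: runs is (s -> s), cat is s; result s.
[never [runs cat]]: never is (s -> ((s -> t) -> (t -> t))), [runs cat] is s; result ((s -> t) -> (t -> t)).

((s -> t) -> (t -> t))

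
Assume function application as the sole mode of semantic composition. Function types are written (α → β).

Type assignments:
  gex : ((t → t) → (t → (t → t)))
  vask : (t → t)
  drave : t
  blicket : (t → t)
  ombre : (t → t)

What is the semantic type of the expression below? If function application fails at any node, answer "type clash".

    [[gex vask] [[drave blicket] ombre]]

(t → t)

[gex vask]: functor gex : ((t → t) → (t → (t → t))), argument vask : (t → t); result (t → (t → t)).
[drave blicket]: functor blicket : (t → t), argument drave : t; result t.
[[drave blicket] ombre]: functor ombre : (t → t), argument [drave blicket] : t; result t.
[[gex vask] [[drave blicket] ombre]]: functor [gex vask] : (t → (t → t)), argument [[drave blicket] ombre] : t; result (t → t).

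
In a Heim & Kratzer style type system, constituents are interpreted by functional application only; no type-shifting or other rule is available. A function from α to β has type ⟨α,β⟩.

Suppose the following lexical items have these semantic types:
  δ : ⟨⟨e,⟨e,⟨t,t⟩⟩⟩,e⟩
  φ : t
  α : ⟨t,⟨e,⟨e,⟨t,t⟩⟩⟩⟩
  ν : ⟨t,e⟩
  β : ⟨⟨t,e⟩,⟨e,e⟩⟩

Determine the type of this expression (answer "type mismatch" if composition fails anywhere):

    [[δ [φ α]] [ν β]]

e

[φ α]: functor α : ⟨t,⟨e,⟨e,⟨t,t⟩⟩⟩⟩, argument φ : t; result ⟨e,⟨e,⟨t,t⟩⟩⟩.
[δ [φ α]]: functor δ : ⟨⟨e,⟨e,⟨t,t⟩⟩⟩,e⟩, argument [φ α] : ⟨e,⟨e,⟨t,t⟩⟩⟩; result e.
[ν β]: functor β : ⟨⟨t,e⟩,⟨e,e⟩⟩, argument ν : ⟨t,e⟩; result ⟨e,e⟩.
[[δ [φ α]] [ν β]]: functor [ν β] : ⟨e,e⟩, argument [δ [φ α]] : e; result e.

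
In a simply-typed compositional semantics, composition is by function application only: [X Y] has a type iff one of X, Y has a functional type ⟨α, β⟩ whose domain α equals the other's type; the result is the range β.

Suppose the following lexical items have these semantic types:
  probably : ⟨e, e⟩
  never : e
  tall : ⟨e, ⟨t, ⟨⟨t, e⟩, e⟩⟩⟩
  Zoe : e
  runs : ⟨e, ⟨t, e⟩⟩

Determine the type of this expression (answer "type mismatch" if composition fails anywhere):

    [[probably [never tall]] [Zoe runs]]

[never tall]: functor tall : ⟨e, ⟨t, ⟨⟨t, e⟩, e⟩⟩⟩, argument never : e; result ⟨t, ⟨⟨t, e⟩, e⟩⟩.
[probably [never tall]]: ⟨e, e⟩ with ⟨t, ⟨⟨t, e⟩, e⟩⟩ — neither is a function whose domain matches the other; composition fails here.

type mismatch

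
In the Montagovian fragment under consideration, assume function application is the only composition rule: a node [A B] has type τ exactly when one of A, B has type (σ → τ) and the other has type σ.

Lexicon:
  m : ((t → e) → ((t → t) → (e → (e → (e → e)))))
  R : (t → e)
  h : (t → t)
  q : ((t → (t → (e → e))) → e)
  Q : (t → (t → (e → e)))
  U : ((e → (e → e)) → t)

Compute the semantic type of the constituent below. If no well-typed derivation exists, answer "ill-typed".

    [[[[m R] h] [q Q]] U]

t

[m R] — m of type ((t → e) → ((t → t) → (e → (e → (e → e))))) combines with R of type (t → e): type ((t → t) → (e → (e → (e → e)))).
[[m R] h] — [m R] of type ((t → t) → (e → (e → (e → e)))) combines with h of type (t → t): type (e → (e → (e → e))).
[q Q] — q of type ((t → (t → (e → e))) → e) combines with Q of type (t → (t → (e → e))): type e.
[[[m R] h] [q Q]] — [[m R] h] of type (e → (e → (e → e))) combines with [q Q] of type e: type (e → (e → e)).
[[[[m R] h] [q Q]] U] — U of type ((e → (e → e)) → t) combines with [[[m R] h] [q Q]] of type (e → (e → e)): type t.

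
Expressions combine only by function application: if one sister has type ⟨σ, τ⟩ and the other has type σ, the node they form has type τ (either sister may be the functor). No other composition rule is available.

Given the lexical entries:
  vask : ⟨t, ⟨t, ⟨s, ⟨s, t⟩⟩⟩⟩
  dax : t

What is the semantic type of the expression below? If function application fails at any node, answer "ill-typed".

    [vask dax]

⟨t, ⟨s, ⟨s, t⟩⟩⟩

[vask dax]: vask is ⟨t, ⟨t, ⟨s, ⟨s, t⟩⟩⟩⟩, dax is t; result ⟨t, ⟨s, ⟨s, t⟩⟩⟩.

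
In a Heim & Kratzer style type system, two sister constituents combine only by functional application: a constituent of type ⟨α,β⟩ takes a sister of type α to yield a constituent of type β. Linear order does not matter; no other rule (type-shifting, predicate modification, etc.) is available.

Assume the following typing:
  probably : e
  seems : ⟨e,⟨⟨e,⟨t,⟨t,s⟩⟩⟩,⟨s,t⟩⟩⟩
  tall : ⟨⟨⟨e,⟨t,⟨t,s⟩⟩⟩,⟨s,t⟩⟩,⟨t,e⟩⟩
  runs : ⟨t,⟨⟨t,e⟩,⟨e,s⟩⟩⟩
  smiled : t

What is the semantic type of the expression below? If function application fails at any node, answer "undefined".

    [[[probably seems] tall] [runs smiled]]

⟨e,s⟩

At [probably seems], seems : ⟨e,⟨⟨e,⟨t,⟨t,s⟩⟩⟩,⟨s,t⟩⟩⟩ takes probably : e, giving ⟨⟨e,⟨t,⟨t,s⟩⟩⟩,⟨s,t⟩⟩.
At [[probably seems] tall], tall : ⟨⟨⟨e,⟨t,⟨t,s⟩⟩⟩,⟨s,t⟩⟩,⟨t,e⟩⟩ takes [probably seems] : ⟨⟨e,⟨t,⟨t,s⟩⟩⟩,⟨s,t⟩⟩, giving ⟨t,e⟩.
At [runs smiled], runs : ⟨t,⟨⟨t,e⟩,⟨e,s⟩⟩⟩ takes smiled : t, giving ⟨⟨t,e⟩,⟨e,s⟩⟩.
At [[[probably seems] tall] [runs smiled]], [runs smiled] : ⟨⟨t,e⟩,⟨e,s⟩⟩ takes [[probably seems] tall] : ⟨t,e⟩, giving ⟨e,s⟩.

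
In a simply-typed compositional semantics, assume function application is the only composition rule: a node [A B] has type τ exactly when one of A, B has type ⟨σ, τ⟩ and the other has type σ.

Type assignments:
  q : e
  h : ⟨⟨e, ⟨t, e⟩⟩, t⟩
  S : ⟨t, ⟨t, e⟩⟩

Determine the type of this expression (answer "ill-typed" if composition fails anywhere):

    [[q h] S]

[q h]: e with ⟨⟨e, ⟨t, e⟩⟩, t⟩ — neither is a function whose domain matches the other; composition fails here.

ill-typed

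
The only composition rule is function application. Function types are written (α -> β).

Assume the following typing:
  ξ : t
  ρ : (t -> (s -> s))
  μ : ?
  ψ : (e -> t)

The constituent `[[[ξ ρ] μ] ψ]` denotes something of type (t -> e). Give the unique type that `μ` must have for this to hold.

((s -> s) -> ((e -> t) -> (t -> e)))

At [[[ξ ρ] μ] ψ] (required: (t -> e)): ψ is (e -> t), which is not a function with range (t -> e); hence [[ξ ρ] μ] is the functor — type ((e -> t) -> (t -> e)).
At [[ξ ρ] μ] (required: ((e -> t) -> (t -> e))): [ξ ρ] is (s -> s), which is not a function with range ((e -> t) -> (t -> e)); hence μ is the functor — type ((s -> s) -> ((e -> t) -> (t -> e))).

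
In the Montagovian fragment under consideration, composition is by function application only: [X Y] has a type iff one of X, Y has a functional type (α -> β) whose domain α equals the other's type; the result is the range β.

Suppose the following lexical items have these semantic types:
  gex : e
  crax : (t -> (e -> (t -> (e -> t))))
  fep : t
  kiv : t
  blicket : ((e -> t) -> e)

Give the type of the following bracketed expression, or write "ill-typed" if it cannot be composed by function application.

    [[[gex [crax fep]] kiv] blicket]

[crax fep] — crax of type (t -> (e -> (t -> (e -> t)))) combines with fep of type t: type (e -> (t -> (e -> t))).
[gex [crax fep]] — [crax fep] of type (e -> (t -> (e -> t))) combines with gex of type e: type (t -> (e -> t)).
[[gex [crax fep]] kiv] — [gex [crax fep]] of type (t -> (e -> t)) combines with kiv of type t: type (e -> t).
[[[gex [crax fep]] kiv] blicket] — blicket of type ((e -> t) -> e) combines with [[gex [crax fep]] kiv] of type (e -> t): type e.

e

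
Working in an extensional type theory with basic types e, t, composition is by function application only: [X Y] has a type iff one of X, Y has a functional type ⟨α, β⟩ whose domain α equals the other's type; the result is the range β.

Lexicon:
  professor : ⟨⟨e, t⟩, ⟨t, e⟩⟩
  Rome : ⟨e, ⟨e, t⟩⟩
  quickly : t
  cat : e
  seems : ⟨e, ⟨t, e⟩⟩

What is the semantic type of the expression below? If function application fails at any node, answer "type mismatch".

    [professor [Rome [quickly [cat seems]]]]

[cat seems]: seems is ⟨e, ⟨t, e⟩⟩, cat is e; result ⟨t, e⟩.
[quickly [cat seems]]: [cat seems] is ⟨t, e⟩, quickly is t; result e.
[Rome [quickly [cat seems]]]: Rome is ⟨e, ⟨e, t⟩⟩, [quickly [cat seems]] is e; result ⟨e, t⟩.
[professor [Rome [quickly [cat seems]]]]: professor is ⟨⟨e, t⟩, ⟨t, e⟩⟩, [Rome [quickly [cat seems]]] is ⟨e, t⟩; result ⟨t, e⟩.

⟨t, e⟩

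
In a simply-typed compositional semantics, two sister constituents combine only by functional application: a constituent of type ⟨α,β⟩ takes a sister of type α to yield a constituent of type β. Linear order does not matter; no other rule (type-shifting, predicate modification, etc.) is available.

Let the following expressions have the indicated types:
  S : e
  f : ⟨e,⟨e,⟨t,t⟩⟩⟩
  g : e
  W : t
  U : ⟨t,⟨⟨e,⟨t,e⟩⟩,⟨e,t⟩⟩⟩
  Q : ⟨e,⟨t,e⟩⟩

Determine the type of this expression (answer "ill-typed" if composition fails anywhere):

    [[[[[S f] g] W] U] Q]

⟨e,t⟩

[S f]: f is ⟨e,⟨e,⟨t,t⟩⟩⟩, S is e; result ⟨e,⟨t,t⟩⟩.
[[S f] g]: [S f] is ⟨e,⟨t,t⟩⟩, g is e; result ⟨t,t⟩.
[[[S f] g] W]: [[S f] g] is ⟨t,t⟩, W is t; result t.
[[[[S f] g] W] U]: U is ⟨t,⟨⟨e,⟨t,e⟩⟩,⟨e,t⟩⟩⟩, [[[S f] g] W] is t; result ⟨⟨e,⟨t,e⟩⟩,⟨e,t⟩⟩.
[[[[[S f] g] W] U] Q]: [[[[S f] g] W] U] is ⟨⟨e,⟨t,e⟩⟩,⟨e,t⟩⟩, Q is ⟨e,⟨t,e⟩⟩; result ⟨e,t⟩.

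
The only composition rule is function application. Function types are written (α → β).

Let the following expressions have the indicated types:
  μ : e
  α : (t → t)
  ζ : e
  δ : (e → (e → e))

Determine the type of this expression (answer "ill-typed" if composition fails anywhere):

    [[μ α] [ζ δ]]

ill-typed

At [μ α]: neither e nor (t → t) can take the other as argument; the node is ill-typed.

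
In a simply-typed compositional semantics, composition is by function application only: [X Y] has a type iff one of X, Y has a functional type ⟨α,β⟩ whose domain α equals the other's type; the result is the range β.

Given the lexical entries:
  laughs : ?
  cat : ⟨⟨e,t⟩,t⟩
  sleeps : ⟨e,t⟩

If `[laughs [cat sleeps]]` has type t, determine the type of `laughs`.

⟨t,t⟩

For [laughs [cat sleeps]] to have type t with [cat sleeps] of type t, laughs must be the function: laughs : ⟨t,t⟩.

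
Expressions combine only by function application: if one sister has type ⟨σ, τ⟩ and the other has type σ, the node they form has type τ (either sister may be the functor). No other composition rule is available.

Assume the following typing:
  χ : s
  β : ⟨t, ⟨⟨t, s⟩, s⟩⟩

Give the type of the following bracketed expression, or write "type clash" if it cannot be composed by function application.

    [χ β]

type clash

At [χ β]: neither s nor ⟨t, ⟨⟨t, s⟩, s⟩⟩ can take the other as argument; the node is ill-typed.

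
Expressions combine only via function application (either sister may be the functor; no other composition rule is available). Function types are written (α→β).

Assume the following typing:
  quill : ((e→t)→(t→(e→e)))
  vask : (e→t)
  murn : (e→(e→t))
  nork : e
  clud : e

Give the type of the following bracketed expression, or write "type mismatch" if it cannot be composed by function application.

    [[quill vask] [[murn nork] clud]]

(e→e)

At [quill vask], quill : ((e→t)→(t→(e→e))) takes vask : (e→t), giving (t→(e→e)).
At [murn nork], murn : (e→(e→t)) takes nork : e, giving (e→t).
At [[murn nork] clud], [murn nork] : (e→t) takes clud : e, giving t.
At [[quill vask] [[murn nork] clud]], [quill vask] : (t→(e→e)) takes [[murn nork] clud] : t, giving (e→e).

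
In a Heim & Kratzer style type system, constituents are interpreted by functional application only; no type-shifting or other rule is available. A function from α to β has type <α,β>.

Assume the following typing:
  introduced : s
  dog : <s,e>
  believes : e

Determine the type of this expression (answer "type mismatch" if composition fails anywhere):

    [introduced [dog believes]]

At [dog believes]: neither <s,e> nor e can take the other as argument; the node is ill-typed.

type mismatch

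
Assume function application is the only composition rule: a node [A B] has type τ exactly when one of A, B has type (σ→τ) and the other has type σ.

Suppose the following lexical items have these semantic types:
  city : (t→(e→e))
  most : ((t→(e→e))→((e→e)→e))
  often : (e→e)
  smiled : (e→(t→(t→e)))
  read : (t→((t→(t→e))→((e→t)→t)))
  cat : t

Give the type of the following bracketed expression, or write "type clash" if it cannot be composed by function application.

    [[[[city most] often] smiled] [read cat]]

[city most]: most is ((t→(e→e))→((e→e)→e)), city is (t→(e→e)); result ((e→e)→e).
[[city most] often]: [city most] is ((e→e)→e), often is (e→e); result e.
[[[city most] often] smiled]: smiled is (e→(t→(t→e))), [[city most] often] is e; result (t→(t→e)).
[read cat]: read is (t→((t→(t→e))→((e→t)→t))), cat is t; result ((t→(t→e))→((e→t)→t)).
[[[[city most] often] smiled] [read cat]]: [read cat] is ((t→(t→e))→((e→t)→t)), [[[city most] often] smiled] is (t→(t→e)); result ((e→t)→t).

((e→t)→t)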